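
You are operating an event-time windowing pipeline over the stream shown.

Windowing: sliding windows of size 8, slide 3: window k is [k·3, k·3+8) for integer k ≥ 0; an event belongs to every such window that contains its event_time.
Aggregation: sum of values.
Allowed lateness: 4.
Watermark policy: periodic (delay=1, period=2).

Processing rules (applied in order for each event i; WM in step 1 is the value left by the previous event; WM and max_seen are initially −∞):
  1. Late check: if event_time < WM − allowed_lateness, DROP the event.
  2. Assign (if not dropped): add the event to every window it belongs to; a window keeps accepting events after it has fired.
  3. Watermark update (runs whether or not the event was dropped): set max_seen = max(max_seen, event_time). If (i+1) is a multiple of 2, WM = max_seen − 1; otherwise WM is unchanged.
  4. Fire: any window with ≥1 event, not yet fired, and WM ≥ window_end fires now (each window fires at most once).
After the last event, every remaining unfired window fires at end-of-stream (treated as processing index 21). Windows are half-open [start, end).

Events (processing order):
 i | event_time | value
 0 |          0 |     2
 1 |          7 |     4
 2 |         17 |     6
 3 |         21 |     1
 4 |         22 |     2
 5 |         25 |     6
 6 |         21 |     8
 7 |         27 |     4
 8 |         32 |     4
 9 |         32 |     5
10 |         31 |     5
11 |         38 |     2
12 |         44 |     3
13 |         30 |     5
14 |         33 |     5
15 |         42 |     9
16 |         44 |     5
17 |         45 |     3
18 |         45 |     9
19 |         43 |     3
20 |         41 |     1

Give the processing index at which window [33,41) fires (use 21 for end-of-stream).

i=0 t=0 v=2: → [0,8); WM=−∞
i=1 t=7 v=4: → [6,14),[3,11),[0,8); WM=6
i=2 t=17 v=6: → [15,23),[12,20); WM=6
i=3 t=21 v=1: → [21,29),[18,26),[15,23); WM=20; [0,8) fires=6 [3,11) fires=4 [6,14) fires=4 [12,20) fires=6
i=4 t=22 v=2: → [21,29),[18,26),[15,23); WM=20
i=5 t=25 v=6: → [24,32),[21,29),[18,26); WM=24; [15,23) fires=9
i=6 t=21 v=8: → [21,29),[18,26),[15,23); WM=24
i=7 t=27 v=4: → [27,35),[24,32),[21,29); WM=26; [18,26) fires=17
i=8 t=32 v=4: → [30,38),[27,35); WM=26
i=9 t=32 v=5: → [30,38),[27,35); WM=31; [21,29) fires=21
i=10 t=31 v=5: → [30,38),[27,35),[24,32); WM=31
i=11 t=38 v=2: → [36,44),[33,41); WM=37; [24,32) fires=15 [27,35) fires=18
i=12 t=44 v=3: → [42,50),[39,47); WM=37
i=13 t=30 v=5: DROP (t<37-4); WM=43; [30,38) fires=14 [33,41) fires=2
i=14 t=33 v=5: DROP (t<43-4); WM=43
i=15 t=42 v=9: → [42,50),[39,47),[36,44); WM=43
i=16 t=44 v=5: → [42,50),[39,47); WM=43
i=17 t=45 v=3: → [45,53),[42,50),[39,47); WM=44; [36,44) fires=11
i=18 t=45 v=9: → [45,53),[42,50),[39,47); WM=44
i=19 t=43 v=3: → [42,50),[39,47),[36,44); WM=44
i=20 t=41 v=1: → [39,47),[36,44); WM=44

13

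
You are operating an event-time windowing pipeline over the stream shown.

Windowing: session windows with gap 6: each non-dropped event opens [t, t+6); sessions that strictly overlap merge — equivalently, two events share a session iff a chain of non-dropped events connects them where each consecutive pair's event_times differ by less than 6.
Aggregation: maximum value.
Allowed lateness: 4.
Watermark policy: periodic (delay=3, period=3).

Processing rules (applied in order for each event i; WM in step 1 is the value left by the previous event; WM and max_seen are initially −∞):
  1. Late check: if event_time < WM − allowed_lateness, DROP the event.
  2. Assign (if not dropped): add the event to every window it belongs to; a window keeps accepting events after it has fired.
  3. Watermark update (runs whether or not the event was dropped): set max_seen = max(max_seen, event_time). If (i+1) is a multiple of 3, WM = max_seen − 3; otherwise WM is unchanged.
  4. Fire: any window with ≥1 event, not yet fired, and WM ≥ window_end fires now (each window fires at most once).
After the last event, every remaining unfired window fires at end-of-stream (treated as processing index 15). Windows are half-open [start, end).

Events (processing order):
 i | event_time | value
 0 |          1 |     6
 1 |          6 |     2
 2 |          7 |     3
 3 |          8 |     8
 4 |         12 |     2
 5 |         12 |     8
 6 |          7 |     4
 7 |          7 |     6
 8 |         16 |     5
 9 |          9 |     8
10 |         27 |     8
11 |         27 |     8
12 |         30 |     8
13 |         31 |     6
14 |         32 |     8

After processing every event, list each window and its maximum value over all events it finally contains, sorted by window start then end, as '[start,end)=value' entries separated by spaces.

i=0 t=1 v=6: → [1,7); WM=−∞
i=1 t=6 v=2: → [1,12); WM=−∞
i=2 t=7 v=3: → [1,13); WM=4
i=3 t=8 v=8: → [1,14); WM=4
i=4 t=12 v=2: → [1,18); WM=4
i=5 t=12 v=8: → [1,18); WM=9
i=6 t=7 v=4: → [1,18); WM=9
i=7 t=7 v=6: → [1,18); WM=9
i=8 t=16 v=5: → [1,22); WM=13
i=9 t=9 v=8: → [1,22); WM=13
i=10 t=27 v=8: → [27,33); WM=13
i=11 t=27 v=8: → [27,33); WM=24
i=12 t=30 v=8: → [27,36); WM=24
i=13 t=31 v=6: → [27,37); WM=24
i=14 t=32 v=8: → [27,38); WM=29

[1,22)=8 [27,38)=8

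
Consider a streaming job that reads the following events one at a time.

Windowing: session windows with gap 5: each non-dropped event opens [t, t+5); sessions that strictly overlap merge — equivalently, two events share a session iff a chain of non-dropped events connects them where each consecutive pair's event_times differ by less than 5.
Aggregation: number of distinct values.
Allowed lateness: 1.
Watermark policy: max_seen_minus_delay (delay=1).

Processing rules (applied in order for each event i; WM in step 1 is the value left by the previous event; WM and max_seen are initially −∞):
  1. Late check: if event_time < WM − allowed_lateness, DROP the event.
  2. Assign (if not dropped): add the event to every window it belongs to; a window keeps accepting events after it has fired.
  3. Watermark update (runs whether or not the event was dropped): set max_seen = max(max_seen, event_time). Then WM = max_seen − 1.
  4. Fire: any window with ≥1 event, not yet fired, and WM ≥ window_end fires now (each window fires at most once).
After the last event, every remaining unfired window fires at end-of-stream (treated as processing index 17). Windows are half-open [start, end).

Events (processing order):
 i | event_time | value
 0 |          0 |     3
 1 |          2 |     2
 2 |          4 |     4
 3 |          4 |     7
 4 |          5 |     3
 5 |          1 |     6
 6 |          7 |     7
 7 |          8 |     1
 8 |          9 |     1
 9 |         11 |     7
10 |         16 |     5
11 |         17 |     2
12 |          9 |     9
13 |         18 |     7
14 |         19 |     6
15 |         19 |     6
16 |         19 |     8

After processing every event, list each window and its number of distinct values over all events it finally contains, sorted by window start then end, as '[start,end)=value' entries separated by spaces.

i=0 t=0 v=3: → [0,5); WM=-1
i=1 t=2 v=2: → [0,7); WM=1
i=2 t=4 v=4: → [0,9); WM=3
i=3 t=4 v=7: → [0,9); WM=3
i=4 t=5 v=3: → [0,10); WM=4
i=5 t=1 v=6: DROP (t<4-1); WM=4
i=6 t=7 v=7: → [0,12); WM=6
i=7 t=8 v=1: → [0,13); WM=7
i=8 t=9 v=1: → [0,14); WM=8
i=9 t=11 v=7: → [0,16); WM=10
i=10 t=16 v=5: → [16,21); WM=15
i=11 t=17 v=2: → [16,22); WM=16
i=12 t=9 v=9: DROP (t<16-1); WM=16
i=13 t=18 v=7: → [16,23); WM=17
i=14 t=19 v=6: → [16,24); WM=18
i=15 t=19 v=6: → [16,24); WM=18
i=16 t=19 v=8: → [16,24); WM=18

[0,16)=5 [16,24)=5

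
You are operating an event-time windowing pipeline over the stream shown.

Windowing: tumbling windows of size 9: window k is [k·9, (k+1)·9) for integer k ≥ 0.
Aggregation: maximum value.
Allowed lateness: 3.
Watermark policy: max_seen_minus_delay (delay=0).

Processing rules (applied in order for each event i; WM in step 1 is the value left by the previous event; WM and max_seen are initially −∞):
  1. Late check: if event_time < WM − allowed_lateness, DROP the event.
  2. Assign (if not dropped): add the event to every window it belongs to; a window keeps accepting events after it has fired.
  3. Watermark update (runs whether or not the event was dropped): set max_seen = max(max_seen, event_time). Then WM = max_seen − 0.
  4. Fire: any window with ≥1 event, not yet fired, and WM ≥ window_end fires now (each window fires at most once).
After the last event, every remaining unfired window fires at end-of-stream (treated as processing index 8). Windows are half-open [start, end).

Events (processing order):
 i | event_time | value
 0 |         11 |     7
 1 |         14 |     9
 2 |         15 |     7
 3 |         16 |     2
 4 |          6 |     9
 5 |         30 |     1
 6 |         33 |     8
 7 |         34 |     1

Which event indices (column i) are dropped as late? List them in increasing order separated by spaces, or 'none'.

4

i=0 t=11 v=7: → [9,18); WM=11
i=1 t=14 v=9: → [9,18); WM=14
i=2 t=15 v=7: → [9,18); WM=15
i=3 t=16 v=2: → [9,18); WM=16
i=4 t=6 v=9: DROP (t<16-3); WM=16
i=5 t=30 v=1: → [27,36); WM=30; [9,18) fires=9
i=6 t=33 v=8: → [27,36); WM=33
i=7 t=34 v=1: → [27,36); WM=34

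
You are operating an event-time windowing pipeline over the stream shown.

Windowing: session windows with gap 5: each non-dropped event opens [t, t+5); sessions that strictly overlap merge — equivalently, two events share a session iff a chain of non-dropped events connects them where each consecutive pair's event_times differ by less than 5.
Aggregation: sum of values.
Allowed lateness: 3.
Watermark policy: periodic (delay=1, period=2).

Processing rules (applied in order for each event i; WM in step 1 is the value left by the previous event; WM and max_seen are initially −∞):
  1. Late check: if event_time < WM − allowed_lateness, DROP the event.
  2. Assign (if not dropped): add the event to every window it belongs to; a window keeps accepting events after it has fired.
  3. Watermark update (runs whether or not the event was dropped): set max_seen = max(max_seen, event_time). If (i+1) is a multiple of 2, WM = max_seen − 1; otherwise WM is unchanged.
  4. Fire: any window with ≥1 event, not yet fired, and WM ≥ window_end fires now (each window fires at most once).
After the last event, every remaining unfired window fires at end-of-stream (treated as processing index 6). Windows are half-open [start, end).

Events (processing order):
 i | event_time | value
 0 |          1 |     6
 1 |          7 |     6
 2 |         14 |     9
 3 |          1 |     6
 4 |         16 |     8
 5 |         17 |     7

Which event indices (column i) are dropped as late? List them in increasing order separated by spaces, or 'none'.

i=0 t=1 v=6: → [1,6); WM=−∞
i=1 t=7 v=6: → [7,12); WM=6
i=2 t=14 v=9: → [14,19); WM=6
i=3 t=1 v=6: DROP (t<6-3); WM=13
i=4 t=16 v=8: → [14,21); WM=13
i=5 t=17 v=7: → [14,22); WM=16

3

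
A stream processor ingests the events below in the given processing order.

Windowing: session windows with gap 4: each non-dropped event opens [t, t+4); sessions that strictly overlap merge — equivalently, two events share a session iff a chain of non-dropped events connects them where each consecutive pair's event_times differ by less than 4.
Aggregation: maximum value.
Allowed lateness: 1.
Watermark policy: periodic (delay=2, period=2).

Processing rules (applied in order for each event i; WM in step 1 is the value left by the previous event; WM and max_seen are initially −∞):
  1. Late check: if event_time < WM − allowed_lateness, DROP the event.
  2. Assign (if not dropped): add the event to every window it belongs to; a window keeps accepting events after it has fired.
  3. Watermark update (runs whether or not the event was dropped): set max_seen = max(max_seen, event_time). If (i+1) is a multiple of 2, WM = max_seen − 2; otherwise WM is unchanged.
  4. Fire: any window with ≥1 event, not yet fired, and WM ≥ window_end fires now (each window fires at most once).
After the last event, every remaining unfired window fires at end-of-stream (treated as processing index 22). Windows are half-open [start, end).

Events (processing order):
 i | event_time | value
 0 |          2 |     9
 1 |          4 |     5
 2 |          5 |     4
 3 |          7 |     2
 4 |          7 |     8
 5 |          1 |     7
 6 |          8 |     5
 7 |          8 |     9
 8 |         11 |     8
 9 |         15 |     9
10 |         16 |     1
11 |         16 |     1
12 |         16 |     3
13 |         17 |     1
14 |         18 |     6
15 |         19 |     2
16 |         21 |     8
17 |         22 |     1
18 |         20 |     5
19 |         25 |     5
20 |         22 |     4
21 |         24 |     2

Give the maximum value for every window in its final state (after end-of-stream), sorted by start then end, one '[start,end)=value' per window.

i=0 t=2 v=9: → [2,6); WM=−∞
i=1 t=4 v=5: → [2,8); WM=2
i=2 t=5 v=4: → [2,9); WM=2
i=3 t=7 v=2: → [2,11); WM=5
i=4 t=7 v=8: → [2,11); WM=5
i=5 t=1 v=7: DROP (t<5-1); WM=5
i=6 t=8 v=5: → [2,12); WM=5
i=7 t=8 v=9: → [2,12); WM=6
i=8 t=11 v=8: → [2,15); WM=6
i=9 t=15 v=9: → [15,19); WM=13
i=10 t=16 v=1: → [15,20); WM=13
i=11 t=16 v=1: → [15,20); WM=14
i=12 t=16 v=3: → [15,20); WM=14
i=13 t=17 v=1: → [15,21); WM=15
i=14 t=18 v=6: → [15,22); WM=15
i=15 t=19 v=2: → [15,23); WM=17
i=16 t=21 v=8: → [15,25); WM=17
i=17 t=22 v=1: → [15,26); WM=20
i=18 t=20 v=5: → [15,26); WM=20
i=19 t=25 v=5: → [15,29); WM=23
i=20 t=22 v=4: → [15,29); WM=23
i=21 t=24 v=2: → [15,29); WM=23

[2,15)=9 [15,29)=9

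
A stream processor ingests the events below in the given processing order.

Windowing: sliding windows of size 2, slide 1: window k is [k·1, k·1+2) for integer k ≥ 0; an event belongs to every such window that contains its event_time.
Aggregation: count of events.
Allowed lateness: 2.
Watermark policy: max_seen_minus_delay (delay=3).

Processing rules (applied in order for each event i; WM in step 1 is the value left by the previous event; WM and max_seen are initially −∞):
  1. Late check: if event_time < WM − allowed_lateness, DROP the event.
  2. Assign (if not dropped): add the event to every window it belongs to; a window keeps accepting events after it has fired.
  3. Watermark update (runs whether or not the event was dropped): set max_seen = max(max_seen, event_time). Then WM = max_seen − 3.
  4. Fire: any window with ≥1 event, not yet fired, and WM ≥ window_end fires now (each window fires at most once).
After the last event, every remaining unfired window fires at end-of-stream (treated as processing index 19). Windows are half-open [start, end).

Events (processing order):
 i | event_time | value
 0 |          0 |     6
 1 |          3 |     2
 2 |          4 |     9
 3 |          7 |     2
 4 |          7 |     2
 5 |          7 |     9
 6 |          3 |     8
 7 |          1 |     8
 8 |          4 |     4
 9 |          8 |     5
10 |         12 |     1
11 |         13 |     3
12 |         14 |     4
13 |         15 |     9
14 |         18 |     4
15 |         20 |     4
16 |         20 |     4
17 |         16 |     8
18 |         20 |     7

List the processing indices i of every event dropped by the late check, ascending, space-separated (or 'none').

i=0 t=0 v=6: → [0,2); WM=-3
i=1 t=3 v=2: → [3,5),[2,4); WM=0
i=2 t=4 v=9: → [4,6),[3,5); WM=1
i=3 t=7 v=2: → [7,9),[6,8); WM=4; [0,2) fires=1 [2,4) fires=1
i=4 t=7 v=2: → [7,9),[6,8); WM=4
i=5 t=7 v=9: → [7,9),[6,8); WM=4
i=6 t=3 v=8: → [3,5),[2,4); WM=4
i=7 t=1 v=8: DROP (t<4-2); WM=4
i=8 t=4 v=4: → [4,6),[3,5); WM=4
i=9 t=8 v=5: → [8,10),[7,9); WM=5; [3,5) fires=4
i=10 t=12 v=1: → [12,14),[11,13); WM=9; [4,6) fires=2 [6,8) fires=3 [7,9) fires=4
i=11 t=13 v=3: → [13,15),[12,14); WM=10; [8,10) fires=1
i=12 t=14 v=4: → [14,16),[13,15); WM=11
i=13 t=15 v=9: → [15,17),[14,16); WM=12
i=14 t=18 v=4: → [18,20),[17,19); WM=15; [11,13) fires=1 [12,14) fires=2 [13,15) fires=2
i=15 t=20 v=4: → [20,22),[19,21); WM=17; [14,16) fires=2 [15,17) fires=1
i=16 t=20 v=4: → [20,22),[19,21); WM=17
i=17 t=16 v=8: → [16,18),[15,17); WM=17
i=18 t=20 v=7: → [20,22),[19,21); WM=17

7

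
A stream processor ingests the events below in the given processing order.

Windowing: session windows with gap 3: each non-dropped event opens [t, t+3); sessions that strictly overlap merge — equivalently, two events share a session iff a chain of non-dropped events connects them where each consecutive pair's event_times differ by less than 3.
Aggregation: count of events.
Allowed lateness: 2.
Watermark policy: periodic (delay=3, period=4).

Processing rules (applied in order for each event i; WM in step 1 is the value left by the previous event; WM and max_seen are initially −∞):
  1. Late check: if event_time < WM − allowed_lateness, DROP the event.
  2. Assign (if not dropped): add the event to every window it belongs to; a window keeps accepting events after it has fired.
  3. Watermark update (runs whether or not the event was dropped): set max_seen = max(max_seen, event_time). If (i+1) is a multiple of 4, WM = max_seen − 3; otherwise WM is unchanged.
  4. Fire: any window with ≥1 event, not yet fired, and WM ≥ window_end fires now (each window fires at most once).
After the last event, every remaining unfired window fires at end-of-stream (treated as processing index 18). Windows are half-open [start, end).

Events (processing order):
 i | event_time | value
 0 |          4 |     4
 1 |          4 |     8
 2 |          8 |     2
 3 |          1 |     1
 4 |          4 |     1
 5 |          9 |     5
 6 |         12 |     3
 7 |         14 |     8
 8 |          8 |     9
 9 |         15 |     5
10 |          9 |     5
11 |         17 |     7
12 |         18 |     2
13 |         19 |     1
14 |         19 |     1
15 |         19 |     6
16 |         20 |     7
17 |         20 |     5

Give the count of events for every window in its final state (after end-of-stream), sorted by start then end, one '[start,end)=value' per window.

[1,4)=1 [4,7)=3 [8,12)=3 [12,23)=10

i=0 t=4 v=4: → [4,7); WM=−∞
i=1 t=4 v=8: → [4,7); WM=−∞
i=2 t=8 v=2: → [8,11); WM=−∞
i=3 t=1 v=1: → [1,4); WM=5
i=4 t=4 v=1: → [4,7); WM=5
i=5 t=9 v=5: → [8,12); WM=5
i=6 t=12 v=3: → [12,15); WM=5
i=7 t=14 v=8: → [12,17); WM=11
i=8 t=8 v=9: DROP (t<11-2); WM=11
i=9 t=15 v=5: → [12,18); WM=11
i=10 t=9 v=5: → [8,12); WM=11
i=11 t=17 v=7: → [12,20); WM=14
i=12 t=18 v=2: → [12,21); WM=14
i=13 t=19 v=1: → [12,22); WM=14
i=14 t=19 v=1: → [12,22); WM=14
i=15 t=19 v=6: → [12,22); WM=16
i=16 t=20 v=7: → [12,23); WM=16
i=17 t=20 v=5: → [12,23); WM=16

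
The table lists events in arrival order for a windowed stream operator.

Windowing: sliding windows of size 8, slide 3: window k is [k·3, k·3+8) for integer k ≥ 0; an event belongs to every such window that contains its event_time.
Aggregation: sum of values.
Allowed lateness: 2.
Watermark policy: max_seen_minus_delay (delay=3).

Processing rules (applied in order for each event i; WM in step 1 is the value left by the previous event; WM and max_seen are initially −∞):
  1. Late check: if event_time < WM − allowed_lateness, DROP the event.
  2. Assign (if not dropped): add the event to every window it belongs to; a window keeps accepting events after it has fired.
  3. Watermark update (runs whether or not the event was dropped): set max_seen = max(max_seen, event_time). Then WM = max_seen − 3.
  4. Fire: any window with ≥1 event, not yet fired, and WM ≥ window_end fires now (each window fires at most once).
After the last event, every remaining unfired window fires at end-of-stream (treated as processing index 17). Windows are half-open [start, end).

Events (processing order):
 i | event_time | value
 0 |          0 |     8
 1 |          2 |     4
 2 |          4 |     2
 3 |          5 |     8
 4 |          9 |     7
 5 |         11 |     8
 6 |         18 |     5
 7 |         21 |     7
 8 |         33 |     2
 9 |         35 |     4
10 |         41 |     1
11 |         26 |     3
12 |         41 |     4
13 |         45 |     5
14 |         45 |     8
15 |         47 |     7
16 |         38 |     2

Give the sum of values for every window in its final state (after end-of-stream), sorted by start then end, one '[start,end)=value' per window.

[0,8)=22 [3,11)=17 [6,14)=15 [9,17)=15 [12,20)=5 [15,23)=12 [18,26)=12 [21,29)=7 [27,35)=2 [30,38)=6 [33,41)=6 [36,44)=5 [39,47)=18 [42,50)=20 [45,53)=20

i=0 t=0 v=8: → [0,8); WM=-3
i=1 t=2 v=4: → [0,8); WM=-1
i=2 t=4 v=2: → [3,11),[0,8); WM=1
i=3 t=5 v=8: → [3,11),[0,8); WM=2
i=4 t=9 v=7: → [9,17),[6,14),[3,11); WM=6
i=5 t=11 v=8: → [9,17),[6,14); WM=8; [0,8) fires=22
i=6 t=18 v=5: → [18,26),[15,23),[12,20); WM=15; [3,11) fires=17 [6,14) fires=15
i=7 t=21 v=7: → [21,29),[18,26),[15,23); WM=18; [9,17) fires=15
i=8 t=33 v=2: → [33,41),[30,38),[27,35); WM=30; [12,20) fires=5 [15,23) fires=12 [18,26) fires=12 [21,29) fires=7
i=9 t=35 v=4: → [33,41),[30,38); WM=32
i=10 t=41 v=1: → [39,47),[36,44); WM=38; [27,35) fires=2 [30,38) fires=6
i=11 t=26 v=3: DROP (t<38-2); WM=38
i=12 t=41 v=4: → [39,47),[36,44); WM=38
i=13 t=45 v=5: → [45,53),[42,50),[39,47); WM=42; [33,41) fires=6
i=14 t=45 v=8: → [45,53),[42,50),[39,47); WM=42
i=15 t=47 v=7: → [45,53),[42,50); WM=44; [36,44) fires=5
i=16 t=38 v=2: DROP (t<44-2); WM=44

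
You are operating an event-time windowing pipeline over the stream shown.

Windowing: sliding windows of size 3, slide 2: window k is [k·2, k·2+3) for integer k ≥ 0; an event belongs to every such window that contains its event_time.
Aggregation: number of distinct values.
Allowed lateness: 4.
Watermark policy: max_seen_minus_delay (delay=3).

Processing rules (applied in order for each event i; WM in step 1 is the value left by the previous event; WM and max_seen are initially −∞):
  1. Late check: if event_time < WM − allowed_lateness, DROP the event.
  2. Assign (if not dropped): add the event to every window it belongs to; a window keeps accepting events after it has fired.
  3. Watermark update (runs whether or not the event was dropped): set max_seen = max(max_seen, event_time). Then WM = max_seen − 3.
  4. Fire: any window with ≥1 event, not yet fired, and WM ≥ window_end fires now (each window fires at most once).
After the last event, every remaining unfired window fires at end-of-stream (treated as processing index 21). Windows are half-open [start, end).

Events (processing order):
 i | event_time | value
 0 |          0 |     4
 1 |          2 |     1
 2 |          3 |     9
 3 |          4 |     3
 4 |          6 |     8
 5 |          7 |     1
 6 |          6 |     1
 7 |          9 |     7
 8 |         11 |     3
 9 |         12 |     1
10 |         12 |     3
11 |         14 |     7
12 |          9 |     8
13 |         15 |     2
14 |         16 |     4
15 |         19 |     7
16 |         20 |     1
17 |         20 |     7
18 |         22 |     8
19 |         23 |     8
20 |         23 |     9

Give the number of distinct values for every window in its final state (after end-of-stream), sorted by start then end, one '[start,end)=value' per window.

[0,3)=2 [2,5)=3 [4,7)=3 [6,9)=2 [8,11)=2 [10,13)=2 [12,15)=3 [14,17)=3 [16,19)=1 [18,21)=2 [20,23)=3 [22,25)=2

i=0 t=0 v=4: → [0,3); WM=-3
i=1 t=2 v=1: → [2,5),[0,3); WM=-1
i=2 t=3 v=9: → [2,5); WM=0
i=3 t=4 v=3: → [4,7),[2,5); WM=1
i=4 t=6 v=8: → [6,9),[4,7); WM=3; [0,3) fires=2
i=5 t=7 v=1: → [6,9); WM=4
i=6 t=6 v=1: → [6,9),[4,7); WM=4
i=7 t=9 v=7: → [8,11); WM=6; [2,5) fires=3
i=8 t=11 v=3: → [10,13); WM=8; [4,7) fires=3
i=9 t=12 v=1: → [12,15),[10,13); WM=9; [6,9) fires=2
i=10 t=12 v=3: → [12,15),[10,13); WM=9
i=11 t=14 v=7: → [14,17),[12,15); WM=11; [8,11) fires=1
i=12 t=9 v=8: → [8,11); WM=11
i=13 t=15 v=2: → [14,17); WM=12
i=14 t=16 v=4: → [16,19),[14,17); WM=13; [10,13) fires=2
i=15 t=19 v=7: → [18,21); WM=16; [12,15) fires=3
i=16 t=20 v=1: → [20,23),[18,21); WM=17; [14,17) fires=3
i=17 t=20 v=7: → [20,23),[18,21); WM=17
i=18 t=22 v=8: → [22,25),[20,23); WM=19; [16,19) fires=1
i=19 t=23 v=8: → [22,25); WM=20
i=20 t=23 v=9: → [22,25); WM=20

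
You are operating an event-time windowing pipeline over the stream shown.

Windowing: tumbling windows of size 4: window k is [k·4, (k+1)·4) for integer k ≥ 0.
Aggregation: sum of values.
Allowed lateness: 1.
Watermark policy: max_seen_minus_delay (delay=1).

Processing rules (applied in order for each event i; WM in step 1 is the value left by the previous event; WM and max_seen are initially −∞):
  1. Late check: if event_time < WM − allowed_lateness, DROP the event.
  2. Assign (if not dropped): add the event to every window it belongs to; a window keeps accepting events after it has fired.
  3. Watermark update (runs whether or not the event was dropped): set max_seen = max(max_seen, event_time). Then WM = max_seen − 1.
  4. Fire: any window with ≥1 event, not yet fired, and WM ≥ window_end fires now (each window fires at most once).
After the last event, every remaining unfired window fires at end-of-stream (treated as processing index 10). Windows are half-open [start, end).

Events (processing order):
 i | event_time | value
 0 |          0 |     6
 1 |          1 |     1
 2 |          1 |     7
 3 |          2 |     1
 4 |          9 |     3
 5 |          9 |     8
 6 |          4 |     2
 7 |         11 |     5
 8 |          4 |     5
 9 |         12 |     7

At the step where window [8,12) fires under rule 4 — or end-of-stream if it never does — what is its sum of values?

i=0 t=0 v=6: → [0,4); WM=-1
i=1 t=1 v=1: → [0,4); WM=0
i=2 t=1 v=7: → [0,4); WM=0
i=3 t=2 v=1: → [0,4); WM=1
i=4 t=9 v=3: → [8,12); WM=8; [0,4) fires=15
i=5 t=9 v=8: → [8,12); WM=8
i=6 t=4 v=2: DROP (t<8-1); WM=8
i=7 t=11 v=5: → [8,12); WM=10
i=8 t=4 v=5: DROP (t<10-1); WM=10
i=9 t=12 v=7: → [12,16); WM=11

16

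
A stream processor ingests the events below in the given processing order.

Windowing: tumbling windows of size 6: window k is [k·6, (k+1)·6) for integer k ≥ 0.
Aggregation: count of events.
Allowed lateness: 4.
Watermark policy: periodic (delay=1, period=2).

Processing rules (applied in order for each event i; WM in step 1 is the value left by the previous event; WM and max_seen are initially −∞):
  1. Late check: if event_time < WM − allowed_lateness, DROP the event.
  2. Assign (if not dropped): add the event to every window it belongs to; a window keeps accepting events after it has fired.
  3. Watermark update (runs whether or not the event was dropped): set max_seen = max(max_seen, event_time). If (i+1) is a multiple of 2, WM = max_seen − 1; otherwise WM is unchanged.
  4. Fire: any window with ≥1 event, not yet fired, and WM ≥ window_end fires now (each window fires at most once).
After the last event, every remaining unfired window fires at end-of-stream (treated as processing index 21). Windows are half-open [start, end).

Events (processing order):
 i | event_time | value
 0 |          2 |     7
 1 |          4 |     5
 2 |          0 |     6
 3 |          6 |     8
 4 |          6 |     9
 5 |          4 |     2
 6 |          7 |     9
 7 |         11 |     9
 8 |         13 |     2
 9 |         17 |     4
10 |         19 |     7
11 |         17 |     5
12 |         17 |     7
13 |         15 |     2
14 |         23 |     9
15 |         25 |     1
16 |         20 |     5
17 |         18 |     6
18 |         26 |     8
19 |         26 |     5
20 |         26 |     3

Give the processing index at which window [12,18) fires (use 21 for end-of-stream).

11

i=0 t=2 v=7: → [0,6); WM=−∞
i=1 t=4 v=5: → [0,6); WM=3
i=2 t=0 v=6: → [0,6); WM=3
i=3 t=6 v=8: → [6,12); WM=5
i=4 t=6 v=9: → [6,12); WM=5
i=5 t=4 v=2: → [0,6); WM=5
i=6 t=7 v=9: → [6,12); WM=5
i=7 t=11 v=9: → [6,12); WM=10; [0,6) fires=4
i=8 t=13 v=2: → [12,18); WM=10
i=9 t=17 v=4: → [12,18); WM=16; [6,12) fires=4
i=10 t=19 v=7: → [18,24); WM=16
i=11 t=17 v=5: → [12,18); WM=18; [12,18) fires=3
i=12 t=17 v=7: → [12,18); WM=18
i=13 t=15 v=2: → [12,18); WM=18
i=14 t=23 v=9: → [18,24); WM=18
i=15 t=25 v=1: → [24,30); WM=24; [18,24) fires=2
i=16 t=20 v=5: → [18,24); WM=24
i=17 t=18 v=6: DROP (t<24-4); WM=24
i=18 t=26 v=8: → [24,30); WM=24
i=19 t=26 v=5: → [24,30); WM=25
i=20 t=26 v=3: → [24,30); WM=25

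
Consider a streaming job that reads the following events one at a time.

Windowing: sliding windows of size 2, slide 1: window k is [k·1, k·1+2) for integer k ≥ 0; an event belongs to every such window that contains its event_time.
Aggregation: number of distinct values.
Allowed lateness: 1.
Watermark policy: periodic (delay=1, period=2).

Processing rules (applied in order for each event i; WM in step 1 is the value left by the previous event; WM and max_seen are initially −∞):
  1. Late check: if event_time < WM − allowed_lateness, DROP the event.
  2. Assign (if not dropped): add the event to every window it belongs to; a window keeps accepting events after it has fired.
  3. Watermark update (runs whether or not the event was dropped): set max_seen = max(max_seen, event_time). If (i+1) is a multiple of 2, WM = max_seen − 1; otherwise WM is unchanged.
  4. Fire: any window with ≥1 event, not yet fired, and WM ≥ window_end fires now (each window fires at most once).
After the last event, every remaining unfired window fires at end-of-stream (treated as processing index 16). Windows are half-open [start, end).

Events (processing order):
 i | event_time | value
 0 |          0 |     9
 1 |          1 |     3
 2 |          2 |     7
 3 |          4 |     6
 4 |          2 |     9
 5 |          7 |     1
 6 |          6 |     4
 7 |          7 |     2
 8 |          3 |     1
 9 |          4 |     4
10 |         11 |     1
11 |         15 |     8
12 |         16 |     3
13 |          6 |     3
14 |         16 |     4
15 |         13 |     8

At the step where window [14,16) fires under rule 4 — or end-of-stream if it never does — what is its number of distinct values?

i=0 t=0 v=9: → [0,2); WM=−∞
i=1 t=1 v=3: → [1,3),[0,2); WM=0
i=2 t=2 v=7: → [2,4),[1,3); WM=0
i=3 t=4 v=6: → [4,6),[3,5); WM=3; [0,2) fires=2 [1,3) fires=2
i=4 t=2 v=9: → [2,4),[1,3); WM=3
i=5 t=7 v=1: → [7,9),[6,8); WM=6; [2,4) fires=2 [3,5) fires=1 [4,6) fires=1
i=6 t=6 v=4: → [6,8),[5,7); WM=6
i=7 t=7 v=2: → [7,9),[6,8); WM=6
i=8 t=3 v=1: DROP (t<6-1); WM=6
i=9 t=4 v=4: DROP (t<6-1); WM=6
i=10 t=11 v=1: → [11,13),[10,12); WM=6
i=11 t=15 v=8: → [15,17),[14,16); WM=14; [5,7) fires=1 [6,8) fires=3 [7,9) fires=2 [10,12) fires=1 [11,13) fires=1
i=12 t=16 v=3: → [16,18),[15,17); WM=14
i=13 t=6 v=3: DROP (t<14-1); WM=15
i=14 t=16 v=4: → [16,18),[15,17); WM=15
i=15 t=13 v=8: DROP (t<15-1); WM=15

1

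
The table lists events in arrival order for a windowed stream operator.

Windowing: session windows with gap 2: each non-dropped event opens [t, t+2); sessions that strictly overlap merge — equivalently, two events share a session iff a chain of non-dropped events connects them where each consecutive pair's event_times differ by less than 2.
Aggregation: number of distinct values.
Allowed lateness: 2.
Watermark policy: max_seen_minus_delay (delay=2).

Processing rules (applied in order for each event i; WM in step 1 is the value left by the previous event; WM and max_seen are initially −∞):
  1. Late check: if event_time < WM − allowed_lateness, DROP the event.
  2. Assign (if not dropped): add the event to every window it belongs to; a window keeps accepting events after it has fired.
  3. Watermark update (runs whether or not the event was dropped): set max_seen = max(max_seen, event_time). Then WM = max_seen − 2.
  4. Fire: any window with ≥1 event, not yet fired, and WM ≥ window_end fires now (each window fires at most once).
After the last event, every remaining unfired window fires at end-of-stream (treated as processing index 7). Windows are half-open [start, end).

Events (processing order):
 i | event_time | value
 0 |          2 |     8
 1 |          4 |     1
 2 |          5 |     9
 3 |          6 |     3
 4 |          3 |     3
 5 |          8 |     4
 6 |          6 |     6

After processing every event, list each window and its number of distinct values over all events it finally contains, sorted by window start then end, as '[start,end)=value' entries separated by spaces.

i=0 t=2 v=8: → [2,4); WM=0
i=1 t=4 v=1: → [4,6); WM=2
i=2 t=5 v=9: → [4,7); WM=3
i=3 t=6 v=3: → [4,8); WM=4
i=4 t=3 v=3: → [2,8); WM=4
i=5 t=8 v=4: → [8,10); WM=6
i=6 t=6 v=6: → [2,8); WM=6

[2,8)=5 [8,10)=1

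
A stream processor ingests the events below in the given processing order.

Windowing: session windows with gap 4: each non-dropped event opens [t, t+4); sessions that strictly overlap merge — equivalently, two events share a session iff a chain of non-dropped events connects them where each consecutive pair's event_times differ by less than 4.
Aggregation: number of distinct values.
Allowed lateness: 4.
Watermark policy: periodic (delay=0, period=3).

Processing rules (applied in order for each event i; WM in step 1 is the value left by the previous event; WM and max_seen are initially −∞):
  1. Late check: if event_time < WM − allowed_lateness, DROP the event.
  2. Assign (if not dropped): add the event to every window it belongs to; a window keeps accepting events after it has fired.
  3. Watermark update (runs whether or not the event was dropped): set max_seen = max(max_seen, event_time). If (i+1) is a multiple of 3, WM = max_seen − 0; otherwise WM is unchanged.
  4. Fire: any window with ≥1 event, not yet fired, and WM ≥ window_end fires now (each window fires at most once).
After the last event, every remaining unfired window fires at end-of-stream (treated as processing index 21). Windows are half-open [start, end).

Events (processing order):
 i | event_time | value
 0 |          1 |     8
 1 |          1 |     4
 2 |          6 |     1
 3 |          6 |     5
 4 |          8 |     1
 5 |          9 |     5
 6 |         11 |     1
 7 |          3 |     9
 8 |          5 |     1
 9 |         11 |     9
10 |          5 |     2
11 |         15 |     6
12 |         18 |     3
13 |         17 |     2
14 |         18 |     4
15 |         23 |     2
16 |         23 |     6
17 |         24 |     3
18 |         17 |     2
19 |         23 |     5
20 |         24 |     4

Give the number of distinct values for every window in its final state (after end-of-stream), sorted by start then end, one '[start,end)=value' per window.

i=0 t=1 v=8: → [1,5); WM=−∞
i=1 t=1 v=4: → [1,5); WM=−∞
i=2 t=6 v=1: → [6,10); WM=6
i=3 t=6 v=5: → [6,10); WM=6
i=4 t=8 v=1: → [6,12); WM=6
i=5 t=9 v=5: → [6,13); WM=9
i=6 t=11 v=1: → [6,15); WM=9
i=7 t=3 v=9: DROP (t<9-4); WM=9
i=8 t=5 v=1: → [5,15); WM=11
i=9 t=11 v=9: → [5,15); WM=11
i=10 t=5 v=2: DROP (t<11-4); WM=11
i=11 t=15 v=6: → [15,19); WM=15
i=12 t=18 v=3: → [15,22); WM=15
i=13 t=17 v=2: → [15,22); WM=15
i=14 t=18 v=4: → [15,22); WM=18
i=15 t=23 v=2: → [23,27); WM=18
i=16 t=23 v=6: → [23,27); WM=18
i=17 t=24 v=3: → [23,28); WM=24
i=18 t=17 v=2: DROP (t<24-4); WM=24
i=19 t=23 v=5: → [23,28); WM=24
i=20 t=24 v=4: → [23,28); WM=24

[1,5)=2 [5,15)=3 [15,22)=4 [23,28)=5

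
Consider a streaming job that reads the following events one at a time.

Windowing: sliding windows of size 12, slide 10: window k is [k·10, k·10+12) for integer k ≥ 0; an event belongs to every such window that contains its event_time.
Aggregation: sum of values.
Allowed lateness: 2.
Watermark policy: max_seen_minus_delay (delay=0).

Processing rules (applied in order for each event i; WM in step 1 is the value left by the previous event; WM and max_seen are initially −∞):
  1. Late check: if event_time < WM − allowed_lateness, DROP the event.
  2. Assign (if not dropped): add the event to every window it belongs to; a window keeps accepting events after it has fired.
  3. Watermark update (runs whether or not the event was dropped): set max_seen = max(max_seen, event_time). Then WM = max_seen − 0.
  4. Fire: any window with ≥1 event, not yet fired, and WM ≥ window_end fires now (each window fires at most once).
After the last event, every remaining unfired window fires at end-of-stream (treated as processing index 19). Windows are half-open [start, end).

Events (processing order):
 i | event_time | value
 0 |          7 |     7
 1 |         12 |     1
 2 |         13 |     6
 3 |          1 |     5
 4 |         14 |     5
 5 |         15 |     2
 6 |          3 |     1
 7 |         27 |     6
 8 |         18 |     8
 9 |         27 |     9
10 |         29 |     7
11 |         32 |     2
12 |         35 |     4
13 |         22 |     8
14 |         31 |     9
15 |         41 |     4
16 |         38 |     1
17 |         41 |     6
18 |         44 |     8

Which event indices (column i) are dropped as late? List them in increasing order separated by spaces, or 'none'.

i=0 t=7 v=7: → [0,12); WM=7
i=1 t=12 v=1: → [10,22); WM=12; [0,12) fires=7
i=2 t=13 v=6: → [10,22); WM=13
i=3 t=1 v=5: DROP (t<13-2); WM=13
i=4 t=14 v=5: → [10,22); WM=14
i=5 t=15 v=2: → [10,22); WM=15
i=6 t=3 v=1: DROP (t<15-2); WM=15
i=7 t=27 v=6: → [20,32); WM=27; [10,22) fires=14
i=8 t=18 v=8: DROP (t<27-2); WM=27
i=9 t=27 v=9: → [20,32); WM=27
i=10 t=29 v=7: → [20,32); WM=29
i=11 t=32 v=2: → [30,42); WM=32; [20,32) fires=22
i=12 t=35 v=4: → [30,42); WM=35
i=13 t=22 v=8: DROP (t<35-2); WM=35
i=14 t=31 v=9: DROP (t<35-2); WM=35
i=15 t=41 v=4: → [40,52),[30,42); WM=41
i=16 t=38 v=1: DROP (t<41-2); WM=41
i=17 t=41 v=6: → [40,52),[30,42); WM=41
i=18 t=44 v=8: → [40,52); WM=44; [30,42) fires=16

3 6 8 13 14 16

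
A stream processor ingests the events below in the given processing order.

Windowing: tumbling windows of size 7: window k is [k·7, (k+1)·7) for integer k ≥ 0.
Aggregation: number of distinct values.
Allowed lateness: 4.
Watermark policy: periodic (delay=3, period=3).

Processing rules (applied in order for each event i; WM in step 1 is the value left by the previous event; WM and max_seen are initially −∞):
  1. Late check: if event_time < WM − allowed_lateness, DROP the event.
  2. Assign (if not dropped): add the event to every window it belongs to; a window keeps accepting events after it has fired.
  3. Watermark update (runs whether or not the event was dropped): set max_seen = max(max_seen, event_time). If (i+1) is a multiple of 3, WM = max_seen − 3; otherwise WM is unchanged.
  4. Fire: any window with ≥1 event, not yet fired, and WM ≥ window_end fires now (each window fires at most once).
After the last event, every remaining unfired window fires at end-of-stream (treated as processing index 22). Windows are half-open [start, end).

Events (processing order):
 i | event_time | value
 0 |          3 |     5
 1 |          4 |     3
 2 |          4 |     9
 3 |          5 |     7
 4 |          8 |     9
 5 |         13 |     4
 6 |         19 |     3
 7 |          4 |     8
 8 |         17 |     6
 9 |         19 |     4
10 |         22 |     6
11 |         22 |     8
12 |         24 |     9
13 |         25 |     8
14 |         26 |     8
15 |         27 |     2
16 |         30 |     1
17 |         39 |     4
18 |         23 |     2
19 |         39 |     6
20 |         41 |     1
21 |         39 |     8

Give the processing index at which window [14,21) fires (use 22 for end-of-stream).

14

i=0 t=3 v=5: → [0,7); WM=−∞
i=1 t=4 v=3: → [0,7); WM=−∞
i=2 t=4 v=9: → [0,7); WM=1
i=3 t=5 v=7: → [0,7); WM=1
i=4 t=8 v=9: → [7,14); WM=1
i=5 t=13 v=4: → [7,14); WM=10; [0,7) fires=4
i=6 t=19 v=3: → [14,21); WM=10
i=7 t=4 v=8: DROP (t<10-4); WM=10
i=8 t=17 v=6: → [14,21); WM=16; [7,14) fires=2
i=9 t=19 v=4: → [14,21); WM=16
i=10 t=22 v=6: → [21,28); WM=16
i=11 t=22 v=8: → [21,28); WM=19
i=12 t=24 v=9: → [21,28); WM=19
i=13 t=25 v=8: → [21,28); WM=19
i=14 t=26 v=8: → [21,28); WM=23; [14,21) fires=3
i=15 t=27 v=2: → [21,28); WM=23
i=16 t=30 v=1: → [28,35); WM=23
i=17 t=39 v=4: → [35,42); WM=36; [21,28) fires=4 [28,35) fires=1
i=18 t=23 v=2: DROP (t<36-4); WM=36
i=19 t=39 v=6: → [35,42); WM=36
i=20 t=41 v=1: → [35,42); WM=38
i=21 t=39 v=8: → [35,42); WM=38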